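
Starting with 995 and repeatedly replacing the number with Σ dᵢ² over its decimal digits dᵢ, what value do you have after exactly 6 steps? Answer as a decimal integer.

995 → 9² + 9² + 5² = 81 + 81 + 25 = 187
187 → 1² + 8² + 7² = 1 + 64 + 49 = 114
114 → 1² + 1² + 4² = 1 + 1 + 16 = 18
18 → 1² + 8² = 1 + 64 = 65
65 → 6² + 5² = 36 + 25 = 61
61 → 6² + 1² = 36 + 1 = 37

37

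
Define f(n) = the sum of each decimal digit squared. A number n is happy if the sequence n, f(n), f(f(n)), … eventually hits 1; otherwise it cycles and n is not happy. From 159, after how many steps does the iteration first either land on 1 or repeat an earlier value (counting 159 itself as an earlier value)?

159 → 1² + 5² + 9² = 107
107 → 1² + 0² + 7² = 50
50 → 5² + 0² = 25
25 → 2² + 5² = 29
29 → 2² + 9² = 85
85 → 8² + 5² = 89
89 → 8² + 9² = 145
145 → 1² + 4² + 5² = 42
42 → 4² + 2² = 20
20 → 2² + 0² = 4
4 → 4² = 16
16 → 1² + 6² = 37
37 → 3² + 7² = 58
58 → 5² + 8² = 89  — 89 repeats.
That took 14 steps.

14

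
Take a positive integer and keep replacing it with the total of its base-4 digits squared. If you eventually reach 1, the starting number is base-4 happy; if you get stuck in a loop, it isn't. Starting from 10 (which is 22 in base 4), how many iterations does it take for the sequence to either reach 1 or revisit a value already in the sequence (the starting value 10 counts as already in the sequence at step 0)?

3

10 = (2,2)_4 → 2² + 2² = 4 + 4 = 8
8 = (2,0)_4 → 2² + 0² = 4 + 0 = 4
4 = (1,0)_4 → 1² + 0² = 1 + 0 = 1  — reached 1.
That took 3 steps.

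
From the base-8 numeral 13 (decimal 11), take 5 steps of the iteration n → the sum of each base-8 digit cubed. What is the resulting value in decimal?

11 = (1,3)_8 → 1³ + 3³ = 28
28 = (3,4)_8 → 3³ + 4³ = 91
91 = (1,3,3)_8 → 1³ + 3³ + 3³ = 55
55 = (6,7)_8 → 6³ + 7³ = 559
559 = (1,0,5,7)_8 → 1³ + 0³ + 5³ + 7³ = 469

469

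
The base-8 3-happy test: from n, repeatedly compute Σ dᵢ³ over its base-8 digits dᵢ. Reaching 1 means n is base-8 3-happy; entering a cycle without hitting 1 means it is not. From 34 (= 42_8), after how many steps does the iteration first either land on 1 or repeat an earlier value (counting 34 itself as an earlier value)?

4

34 = (4,2)_8 → 4³ + 2³ = 64 + 8 = 72
72 = (1,1,0)_8 → 1³ + 1³ + 0³ = 1 + 1 + 0 = 2
2 = (2)_8 → 2³ = 8
8 = (1,0)_8 → 1³ + 0³ = 1 + 0 = 1  — reached 1.
That took 4 steps.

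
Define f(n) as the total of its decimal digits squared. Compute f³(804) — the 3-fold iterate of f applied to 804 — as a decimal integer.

804 → 80
80 → 64
64 → 52

52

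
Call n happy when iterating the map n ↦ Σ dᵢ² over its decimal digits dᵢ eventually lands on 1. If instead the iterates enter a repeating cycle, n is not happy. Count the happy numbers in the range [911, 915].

911: 911 → 83 → 73 → 58 → 89 → 145 → 42 → 20 → 4 → 16 → 37 → 58  (repeats 58)
912: 912 → 86 → 100 → 1  (reaches 1)
913: 913 → 91 → 82 → 68 → 100 → 1  (reaches 1)
914: 914 → 98 → 145 → 42 → 20 → 4 → 16 → 37 → 58 → 89 → 145  (repeats 145)
915: 915 → 107 → 50 → 25 → 29 → 85 → 89 → 145 → 42 → 20 → 4 → 16 → 37 → 58 → 89  (repeats 89)
happy: 912, 913

2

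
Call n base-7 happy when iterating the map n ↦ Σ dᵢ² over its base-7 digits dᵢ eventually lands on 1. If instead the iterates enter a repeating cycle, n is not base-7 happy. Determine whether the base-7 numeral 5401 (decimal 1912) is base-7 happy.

1912 = (5,4,0,1)_7 → 5² + 4² + 0² + 1² = 42
42 = (6,0)_7 → 6² + 0² = 36
36 = (5,1)_7 → 5² + 1² = 26
26 = (3,5)_7 → 3² + 5² = 34
34 = (4,6)_7 → 4² + 6² = 52
52 = (1,0,3)_7 → 1² + 0² + 3² = 10
10 = (1,3)_7 → 1² + 3² = 10  — 10 already seen; the sequence cycles without reaching 1.

not base-7 happy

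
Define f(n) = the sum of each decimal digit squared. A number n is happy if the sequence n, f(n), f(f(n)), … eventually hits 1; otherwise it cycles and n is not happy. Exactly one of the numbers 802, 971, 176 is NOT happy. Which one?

971

802: 802 → 68 → 100 → 1  — reaches 1 (happy)
971: 971 → 131 → 11 → 2 → 4 → 16 → 37 → 58 → 89 → 145 → 42 → 20 → 4  — repeats 4 (not happy)
176: 176 → 86 → 100 → 1  — reaches 1 (happy)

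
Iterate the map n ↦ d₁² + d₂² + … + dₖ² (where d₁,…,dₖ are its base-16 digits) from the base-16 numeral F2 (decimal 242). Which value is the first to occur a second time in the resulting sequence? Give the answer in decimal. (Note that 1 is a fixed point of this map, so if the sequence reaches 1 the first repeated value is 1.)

169

242 = (15,2)_16 → 229
229 = (14,5)_16 → 221
221 = (13,13)_16 → 338
338 = (1,5,2)_16 → 30
30 = (1,14)_16 → 197
197 = (12,5)_16 → 169
169 = (10,9)_16 → 181
181 = (11,5)_16 → 146
146 = (9,2)_16 → 85
85 = (5,5)_16 → 50
50 = (3,2)_16 → 13
13 = (13)_16 → 169  — 169 already appeared earlier.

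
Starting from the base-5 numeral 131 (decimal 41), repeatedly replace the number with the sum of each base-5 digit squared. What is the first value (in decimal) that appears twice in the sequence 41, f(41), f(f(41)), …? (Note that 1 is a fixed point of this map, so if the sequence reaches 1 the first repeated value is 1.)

41 = (1,3,1)_5 → 11
11 = (2,1)_5 → 5
5 = (1,0)_5 → 1  — reached the fixed point 1.
1 → 1, so 1 is the first repeated value.

1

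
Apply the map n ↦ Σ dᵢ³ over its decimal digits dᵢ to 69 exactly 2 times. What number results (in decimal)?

918

69 → 6³ + 9³ = 945
945 → 9³ + 4³ + 5³ = 918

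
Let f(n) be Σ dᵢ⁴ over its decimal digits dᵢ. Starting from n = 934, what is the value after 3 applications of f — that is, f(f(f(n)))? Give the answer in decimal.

8114

934 → 6898
6898 → 16049
16049 → 8114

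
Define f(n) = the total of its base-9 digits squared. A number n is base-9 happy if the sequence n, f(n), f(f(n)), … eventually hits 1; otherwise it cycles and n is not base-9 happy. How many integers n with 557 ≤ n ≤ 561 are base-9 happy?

557: 557 → 149 → 75 → 73 → 65 → 53 → 89 → 65  (repeats 65)
558: 558 → 100 → 6 → 36 → 16 → 50 → 50  (repeats 50)
559: 559 → 101 → 9 → 1  (reaches 1)
560: 560 → 104 → 30 → 18 → 4 → 16 → 50 → 50  (repeats 50)
561: 561 → 109 → 11 → 5 → 25 → 53 → 89 → 65 → 53  (repeats 53)
base-9 happy: 559

1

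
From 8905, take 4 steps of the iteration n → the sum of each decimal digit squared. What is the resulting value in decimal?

29

8905 → 170
170 → 50
50 → 25
25 → 29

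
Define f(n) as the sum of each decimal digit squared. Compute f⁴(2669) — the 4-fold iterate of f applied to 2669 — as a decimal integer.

65

2669 → 2² + 6² + 6² + 9² = 157
157 → 1² + 5² + 7² = 75
75 → 7² + 5² = 74
74 → 7² + 4² = 65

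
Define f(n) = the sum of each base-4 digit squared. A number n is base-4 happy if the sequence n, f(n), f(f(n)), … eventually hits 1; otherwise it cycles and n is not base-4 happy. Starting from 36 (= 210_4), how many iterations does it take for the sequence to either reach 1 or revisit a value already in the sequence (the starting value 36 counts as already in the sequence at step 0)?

36 = (2,1,0)_4 → 2² + 1² + 0² = 4 + 1 + 0 = 5
5 = (1,1)_4 → 1² + 1² = 1 + 1 = 2
2 = (2)_4 → 2² = 4
4 = (1,0)_4 → 1² + 0² = 1 + 0 = 1  — reached 1.
That took 4 steps.

4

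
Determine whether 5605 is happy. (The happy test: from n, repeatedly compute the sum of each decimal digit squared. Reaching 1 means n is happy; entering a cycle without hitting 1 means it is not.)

5605 → 5² + 6² + 0² + 5² = 86
86 → 8² + 6² = 100
100 → 1² + 0² + 0² = 1  — reached 1.

happy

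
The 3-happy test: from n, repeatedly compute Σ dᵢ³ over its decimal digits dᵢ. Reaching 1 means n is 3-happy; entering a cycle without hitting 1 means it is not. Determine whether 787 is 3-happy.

3-happy

787 → 7³ + 8³ + 7³ = 1198
1198 → 1³ + 1³ + 9³ + 8³ = 1243
1243 → 1³ + 2³ + 4³ + 3³ = 100
100 → 1³ + 0³ + 0³ = 1  — reached 1.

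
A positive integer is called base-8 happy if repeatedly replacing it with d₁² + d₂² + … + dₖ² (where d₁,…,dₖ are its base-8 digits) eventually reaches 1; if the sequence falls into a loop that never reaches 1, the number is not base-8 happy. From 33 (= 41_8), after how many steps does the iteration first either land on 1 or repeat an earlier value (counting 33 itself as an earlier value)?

5

33 = (4,1)_8 → 17
17 = (2,1)_8 → 5
5 = (5)_8 → 25
25 = (3,1)_8 → 10
10 = (1,2)_8 → 5  — 5 repeats.
That took 5 steps.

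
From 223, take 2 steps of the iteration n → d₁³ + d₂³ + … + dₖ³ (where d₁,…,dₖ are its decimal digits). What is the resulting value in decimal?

223 → 43
43 → 91

91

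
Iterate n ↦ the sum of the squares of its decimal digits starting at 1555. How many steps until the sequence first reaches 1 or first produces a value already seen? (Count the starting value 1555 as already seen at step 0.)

1555 → 1² + 5² + 5² + 5² = 1 + 25 + 25 + 25 = 76
76 → 7² + 6² = 49 + 36 = 85
85 → 8² + 5² = 64 + 25 = 89
89 → 8² + 9² = 64 + 81 = 145
145 → 1² + 4² + 5² = 1 + 16 + 25 = 42
42 → 4² + 2² = 16 + 4 = 20
20 → 2² + 0² = 4 + 0 = 4
4 → 4² = 16
16 → 1² + 6² = 1 + 36 = 37
37 → 3² + 7² = 9 + 49 = 58
58 → 5² + 8² = 25 + 64 = 89  — 89 repeats.
That took 11 steps.

11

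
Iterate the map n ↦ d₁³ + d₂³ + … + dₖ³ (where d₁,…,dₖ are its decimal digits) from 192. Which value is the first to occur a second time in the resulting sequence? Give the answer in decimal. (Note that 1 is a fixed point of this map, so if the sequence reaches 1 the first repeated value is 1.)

192 → 1³ + 9³ + 2³ = 738
738 → 7³ + 3³ + 8³ = 882
882 → 8³ + 8³ + 2³ = 1032
1032 → 1³ + 0³ + 3³ + 2³ = 36
36 → 3³ + 6³ = 243
243 → 2³ + 4³ + 3³ = 99
99 → 9³ + 9³ = 1458
1458 → 1³ + 4³ + 5³ + 8³ = 702
702 → 7³ + 0³ + 2³ = 351
351 → 3³ + 5³ + 1³ = 153
153 → 1³ + 5³ + 3³ = 153  — 153 already appeared earlier.

153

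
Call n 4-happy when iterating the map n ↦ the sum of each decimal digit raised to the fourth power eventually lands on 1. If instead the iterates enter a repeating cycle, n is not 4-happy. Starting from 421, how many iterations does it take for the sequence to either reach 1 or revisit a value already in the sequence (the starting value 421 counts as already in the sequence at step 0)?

11

421 → 4⁴ + 2⁴ + 1⁴ = 273
273 → 2⁴ + 7⁴ + 3⁴ = 2498
2498 → 2⁴ + 4⁴ + 9⁴ + 8⁴ = 10929
10929 → 1⁴ + 0⁴ + 9⁴ + 2⁴ + 9⁴ = 13139
13139 → 1⁴ + 3⁴ + 1⁴ + 3⁴ + 9⁴ = 6725
6725 → 6⁴ + 7⁴ + 2⁴ + 5⁴ = 4338
4338 → 4⁴ + 3⁴ + 3⁴ + 8⁴ = 4514
4514 → 4⁴ + 5⁴ + 1⁴ + 4⁴ = 1138
1138 → 1⁴ + 1⁴ + 3⁴ + 8⁴ = 4179
4179 → 4⁴ + 1⁴ + 7⁴ + 9⁴ = 9219
9219 → 9⁴ + 2⁴ + 1⁴ + 9⁴ = 13139  — 13139 repeats.
That took 11 steps.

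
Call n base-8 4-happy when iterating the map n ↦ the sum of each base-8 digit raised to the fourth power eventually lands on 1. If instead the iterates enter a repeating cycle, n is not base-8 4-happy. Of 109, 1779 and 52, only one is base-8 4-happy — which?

109: 109 → 1251 → 434 → 2608 → 1921 → 1378 → 913 → 1314 → 544 → 257 → 257  — repeats 257 (not base-8 4-happy)
1779: 1779 → 1539 → 162 → 288 → 512 → 1  — reaches 1 (base-8 4-happy)
52: 52 → 1552 → 97 → 258 → 272 → 272  — repeats 272 (not base-8 4-happy)

1779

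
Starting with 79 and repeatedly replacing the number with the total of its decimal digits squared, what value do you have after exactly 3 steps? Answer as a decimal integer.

1

79 → 7² + 9² = 130
130 → 1² + 3² + 0² = 10
10 → 1² + 0² = 1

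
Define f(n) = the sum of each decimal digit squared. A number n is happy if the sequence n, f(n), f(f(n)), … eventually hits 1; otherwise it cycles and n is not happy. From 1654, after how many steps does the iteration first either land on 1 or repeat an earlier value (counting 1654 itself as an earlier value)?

1654 → 1² + 6² + 5² + 4² = 78
78 → 7² + 8² = 113
113 → 1² + 1² + 3² = 11
11 → 1² + 1² = 2
2 → 2² = 4
4 → 4² = 16
16 → 1² + 6² = 37
37 → 3² + 7² = 58
58 → 5² + 8² = 89
89 → 8² + 9² = 145
145 → 1² + 4² + 5² = 42
42 → 4² + 2² = 20
20 → 2² + 0² = 4  — 4 repeats.
That took 13 steps.

13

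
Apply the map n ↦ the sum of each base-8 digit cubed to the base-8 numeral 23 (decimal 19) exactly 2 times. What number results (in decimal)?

19 = (2,3)_8 → 2³ + 3³ = 35
35 = (4,3)_8 → 4³ + 3³ = 91

91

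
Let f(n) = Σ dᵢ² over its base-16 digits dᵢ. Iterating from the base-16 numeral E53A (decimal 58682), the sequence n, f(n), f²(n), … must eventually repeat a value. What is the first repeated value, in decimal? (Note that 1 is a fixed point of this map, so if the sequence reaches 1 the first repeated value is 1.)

1

58682 = (14,5,3,10)_16 → 330
330 = (1,4,10)_16 → 117
117 = (7,5)_16 → 74
74 = (4,10)_16 → 116
116 = (7,4)_16 → 65
65 = (4,1)_16 → 17
17 = (1,1)_16 → 2
2 = (2)_16 → 4
4 = (4)_16 → 16
16 = (1,0)_16 → 1  — reached the fixed point 1.
1 → 1, so 1 is the first repeated value.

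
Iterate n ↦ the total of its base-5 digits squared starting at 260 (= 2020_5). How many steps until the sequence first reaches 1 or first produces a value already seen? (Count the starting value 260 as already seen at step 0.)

5

260 = (2,0,2,0)_5 → 2² + 0² + 2² + 0² = 8
8 = (1,3)_5 → 1² + 3² = 10
10 = (2,0)_5 → 2² + 0² = 4
4 = (4)_5 → 4² = 16
16 = (3,1)_5 → 3² + 1² = 10  — 10 repeats.
That took 5 steps.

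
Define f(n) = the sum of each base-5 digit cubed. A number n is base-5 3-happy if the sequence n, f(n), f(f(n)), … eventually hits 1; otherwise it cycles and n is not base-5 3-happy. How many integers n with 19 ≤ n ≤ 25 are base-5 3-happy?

19: 19 → 91 → 55 → 9 → 65 → 35 → 9  (repeats 9)
20: 20 → 64 → 80 → 28 → 28  (repeats 28)
21: 21 → 65 → 35 → 9 → 65  (repeats 65)
22: 22 → 72 → 80 → 28 → 28  (repeats 28)
23: 23 → 91 → 55 → 9 → 65 → 35 → 9  (repeats 9)
24: 24 → 128 → 28 → 28  (repeats 28)
25: 25 → 1  (reaches 1)
base-5 3-happy: 25

1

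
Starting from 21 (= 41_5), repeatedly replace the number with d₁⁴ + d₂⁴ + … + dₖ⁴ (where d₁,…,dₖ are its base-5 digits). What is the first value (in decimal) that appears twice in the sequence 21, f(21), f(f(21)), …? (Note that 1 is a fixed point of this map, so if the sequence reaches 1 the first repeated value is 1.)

21 = (4,1)_5 → 4⁴ + 1⁴ = 257
257 = (2,0,1,2)_5 → 2⁴ + 0⁴ + 1⁴ + 2⁴ = 33
33 = (1,1,3)_5 → 1⁴ + 1⁴ + 3⁴ = 83
83 = (3,1,3)_5 → 3⁴ + 1⁴ + 3⁴ = 163
163 = (1,1,2,3)_5 → 1⁴ + 1⁴ + 2⁴ + 3⁴ = 99
99 = (3,4,4)_5 → 3⁴ + 4⁴ + 4⁴ = 593
593 = (4,3,3,3)_5 → 4⁴ + 3⁴ + 3⁴ + 3⁴ = 499
499 = (3,4,4,4)_5 → 3⁴ + 4⁴ + 4⁴ + 4⁴ = 849
849 = (1,1,3,4,4)_5 → 1⁴ + 1⁴ + 3⁴ + 4⁴ + 4⁴ = 595
595 = (4,3,4,0)_5 → 4⁴ + 3⁴ + 4⁴ + 0⁴ = 593  — 593 already appeared earlier.

593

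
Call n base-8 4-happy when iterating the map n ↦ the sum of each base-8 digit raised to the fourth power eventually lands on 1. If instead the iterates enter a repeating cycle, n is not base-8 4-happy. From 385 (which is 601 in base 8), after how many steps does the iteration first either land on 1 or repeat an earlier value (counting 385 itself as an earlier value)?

6

385 = (6,0,1)_8 → 1297
1297 = (2,4,2,1)_8 → 289
289 = (4,4,1)_8 → 513
513 = (1,0,0,1)_8 → 2
2 = (2)_8 → 16
16 = (2,0)_8 → 16  — 16 repeats.
That took 6 steps.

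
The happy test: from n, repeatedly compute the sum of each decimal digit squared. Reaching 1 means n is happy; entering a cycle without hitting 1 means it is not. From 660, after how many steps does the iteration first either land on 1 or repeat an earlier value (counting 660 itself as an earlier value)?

15

660 → 72
72 → 53
53 → 34
34 → 25
25 → 29
29 → 85
85 → 89
89 → 145
145 → 42
42 → 20
20 → 4
4 → 16
16 → 37
37 → 58
58 → 89  — 89 repeats.
That took 15 steps.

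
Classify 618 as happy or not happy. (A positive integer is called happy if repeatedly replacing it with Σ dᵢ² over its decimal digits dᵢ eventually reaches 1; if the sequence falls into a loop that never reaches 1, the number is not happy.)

not happy

618 → 101
101 → 2
2 → 4
4 → 16
16 → 37
37 → 58
58 → 89
89 → 145
145 → 42
42 → 20
20 → 4  — 4 already seen; the sequence cycles without reaching 1.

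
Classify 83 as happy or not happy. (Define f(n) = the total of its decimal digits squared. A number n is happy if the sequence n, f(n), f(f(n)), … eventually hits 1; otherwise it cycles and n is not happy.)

83 → 8² + 3² = 64 + 9 = 73
73 → 7² + 3² = 49 + 9 = 58
58 → 5² + 8² = 25 + 64 = 89
89 → 8² + 9² = 64 + 81 = 145
145 → 1² + 4² + 5² = 1 + 16 + 25 = 42
42 → 4² + 2² = 16 + 4 = 20
20 → 2² + 0² = 4 + 0 = 4
4 → 4² = 16
16 → 1² + 6² = 1 + 36 = 37
37 → 3² + 7² = 9 + 49 = 58  — 58 already seen; the sequence cycles without reaching 1.

not happy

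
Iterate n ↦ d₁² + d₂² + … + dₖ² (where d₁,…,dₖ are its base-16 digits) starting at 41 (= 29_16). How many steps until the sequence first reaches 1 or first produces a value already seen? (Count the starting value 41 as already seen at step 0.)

41 = (2,9)_16 → 2² + 9² = 4 + 81 = 85
85 = (5,5)_16 → 5² + 5² = 25 + 25 = 50
50 = (3,2)_16 → 3² + 2² = 9 + 4 = 13
13 = (13)_16 → 13² = 169
169 = (10,9)_16 → 10² + 9² = 100 + 81 = 181
181 = (11,5)_16 → 11² + 5² = 121 + 25 = 146
146 = (9,2)_16 → 9² + 2² = 81 + 4 = 85  — 85 repeats.
That took 7 steps.

7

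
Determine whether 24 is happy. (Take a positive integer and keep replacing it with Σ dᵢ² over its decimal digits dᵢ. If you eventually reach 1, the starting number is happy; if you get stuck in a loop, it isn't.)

24 → 2² + 4² = 4 + 16 = 20
20 → 2² + 0² = 4 + 0 = 4
4 → 4² = 16
16 → 1² + 6² = 1 + 36 = 37
37 → 3² + 7² = 9 + 49 = 58
58 → 5² + 8² = 25 + 64 = 89
89 → 8² + 9² = 64 + 81 = 145
145 → 1² + 4² + 5² = 1 + 16 + 25 = 42
42 → 4² + 2² = 16 + 4 = 20  — 20 already seen; the sequence cycles without reaching 1.

not happy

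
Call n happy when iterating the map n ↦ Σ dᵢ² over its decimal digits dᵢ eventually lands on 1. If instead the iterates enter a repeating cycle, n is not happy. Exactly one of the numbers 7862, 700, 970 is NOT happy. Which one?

7862

7862: 7862 → 153 → 35 → 34 → 25 → 29 → 85 → 89 → 145 → 42 → 20 → 4 → 16 → 37 → 58 → 89  — repeats 89 (not happy)
700: 700 → 49 → 97 → 130 → 10 → 1  — reaches 1 (happy)
970: 970 → 130 → 10 → 1  — reaches 1 (happy)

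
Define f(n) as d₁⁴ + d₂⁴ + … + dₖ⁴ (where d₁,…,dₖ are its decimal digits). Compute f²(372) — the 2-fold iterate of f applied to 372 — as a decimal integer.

10929

372 → 3⁴ + 7⁴ + 2⁴ = 2498
2498 → 2⁴ + 4⁴ + 9⁴ + 8⁴ = 10929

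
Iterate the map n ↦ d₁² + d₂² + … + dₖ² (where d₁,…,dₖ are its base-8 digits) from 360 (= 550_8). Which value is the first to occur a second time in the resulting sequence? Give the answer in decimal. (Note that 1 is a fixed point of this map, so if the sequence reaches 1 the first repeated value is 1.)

25

360 = (5,5,0)_8 → 5² + 5² + 0² = 50
50 = (6,2)_8 → 6² + 2² = 40
40 = (5,0)_8 → 5² + 0² = 25
25 = (3,1)_8 → 3² + 1² = 10
10 = (1,2)_8 → 1² + 2² = 5
5 = (5)_8 → 5² = 25  — 25 already appeared earlier.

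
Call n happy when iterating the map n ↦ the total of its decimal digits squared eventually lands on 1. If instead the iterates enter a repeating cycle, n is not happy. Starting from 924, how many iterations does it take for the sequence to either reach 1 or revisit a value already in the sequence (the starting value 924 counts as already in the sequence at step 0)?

11

924 → 9² + 2² + 4² = 101
101 → 1² + 0² + 1² = 2
2 → 2² = 4
4 → 4² = 16
16 → 1² + 6² = 37
37 → 3² + 7² = 58
58 → 5² + 8² = 89
89 → 8² + 9² = 145
145 → 1² + 4² + 5² = 42
42 → 4² + 2² = 20
20 → 2² + 0² = 4  — 4 repeats.
That took 11 steps.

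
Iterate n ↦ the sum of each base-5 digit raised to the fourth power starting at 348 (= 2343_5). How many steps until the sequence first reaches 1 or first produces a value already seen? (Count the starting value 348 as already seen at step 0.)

6

348 = (2,3,4,3)_5 → 2⁴ + 3⁴ + 4⁴ + 3⁴ = 16 + 81 + 256 + 81 = 434
434 = (3,2,1,4)_5 → 3⁴ + 2⁴ + 1⁴ + 4⁴ = 81 + 16 + 1 + 256 = 354
354 = (2,4,0,4)_5 → 2⁴ + 4⁴ + 0⁴ + 4⁴ = 16 + 256 + 0 + 256 = 528
528 = (4,1,0,3)_5 → 4⁴ + 1⁴ + 0⁴ + 3⁴ = 256 + 1 + 0 + 81 = 338
338 = (2,3,2,3)_5 → 2⁴ + 3⁴ + 2⁴ + 3⁴ = 16 + 81 + 16 + 81 = 194
194 = (1,2,3,4)_5 → 1⁴ + 2⁴ + 3⁴ + 4⁴ = 1 + 16 + 81 + 256 = 354  — 354 repeats.
That took 6 steps.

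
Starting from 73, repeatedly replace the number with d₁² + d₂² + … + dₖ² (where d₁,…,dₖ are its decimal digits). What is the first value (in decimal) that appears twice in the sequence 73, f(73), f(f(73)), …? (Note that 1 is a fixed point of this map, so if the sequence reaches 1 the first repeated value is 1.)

73 → 58
58 → 89
89 → 145
145 → 42
42 → 20
20 → 4
4 → 16
16 → 37
37 → 58  — 58 already appeared earlier.

58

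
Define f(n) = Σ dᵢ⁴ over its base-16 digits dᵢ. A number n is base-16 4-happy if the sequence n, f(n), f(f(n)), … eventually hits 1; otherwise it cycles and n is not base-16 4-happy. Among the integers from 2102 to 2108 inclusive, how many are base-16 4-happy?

3

2102: 2102 → 5473 → 1923 → 6578 → 21219 → 39138 → 49089 → 86003 → 101588 → 53650 → 35139 → 10994 → 60657 → 109778 → 59314 → 55474 → 47314 → 47314  (repeats 47314)
2103: 2103 → 6578 → 21219 → 39138 → 49089 → 86003 → 101588 → 53650 → 35139 → 10994 → 60657 → 109778 → 59314 → 55474 → 47314 → 47314  (repeats 47314)
2104: 2104 → 8273 → 642 → 4128 → 17 → 2 → 16 → 1  (reaches 1)
2105: 2105 → 10738 → 57218 → 83298 → 2194 → 10673 → 21219 → 39138 → 49089 → 86003 → 101588 → 53650 → 35139 → 10994 → 60657 → 109778 → 59314 → 55474 → 47314 → 47314  (repeats 47314)
2106: 2106 → 14177 → 3779 → 59233 → 42114 → 14368 → 4193 → 1298 → 642 → 4128 → 17 → 2 → 16 → 1  (reaches 1)
2107: 2107 → 18818 → 10929 → 24658 → 1937 → 8963 → 178 → 14657 → 6899 → 60707 → 67074 → 1313 → 642 → 4128 → 17 → 2 → 16 → 1  (reaches 1)
2108: 2108 → 24913 → 1923 → 6578 → 21219 → 39138 → 49089 → 86003 → 101588 → 53650 → 35139 → 10994 → 60657 → 109778 → 59314 → 55474 → 47314 → 47314  (repeats 47314)
base-16 4-happy: 2104, 2106, 2107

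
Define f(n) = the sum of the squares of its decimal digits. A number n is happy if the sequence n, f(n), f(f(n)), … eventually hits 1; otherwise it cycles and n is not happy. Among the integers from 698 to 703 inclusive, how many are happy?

698: 698 → 181 → 66 → 72 → 53 → 34 → 25 → 29 → 85 → 89 → 145 → 42 → 20 → 4 → 16 → 37 → 58 → 89  — not happy
699: 699 → 198 → 146 → 53 → 34 → 25 → 29 → 85 → 89 → 145 → 42 → 20 → 4 → 16 → 37 → 58 → 89  — not happy
700: 700 → 49 → 97 → 130 → 10 → 1  — happy
701: 701 → 50 → 25 → 29 → 85 → 89 → 145 → 42 → 20 → 4 → 16 → 37 → 58 → 89  — not happy
702: 702 → 53 → 34 → 25 → 29 → 85 → 89 → 145 → 42 → 20 → 4 → 16 → 37 → 58 → 89  — not happy
703: 703 → 58 → 89 → 145 → 42 → 20 → 4 → 16 → 37 → 58  — not happy
happy: 700

1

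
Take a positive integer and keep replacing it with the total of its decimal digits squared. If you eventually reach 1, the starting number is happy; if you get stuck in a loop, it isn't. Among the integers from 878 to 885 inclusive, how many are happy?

878: 878 → 177 → 99 → 162 → 41 → 17 → 50 → 25 → 29 → 85 → 89 → 145 → 42 → 20 → 4 → 16 → 37 → 58 → 89  (repeats 89)
879: 879 → 194 → 98 → 145 → 42 → 20 → 4 → 16 → 37 → 58 → 89 → 145  (repeats 145)
880: 880 → 128 → 69 → 117 → 51 → 26 → 40 → 16 → 37 → 58 → 89 → 145 → 42 → 20 → 4 → 16  (repeats 16)
881: 881 → 129 → 86 → 100 → 1  (reaches 1)
882: 882 → 132 → 14 → 17 → 50 → 25 → 29 → 85 → 89 → 145 → 42 → 20 → 4 → 16 → 37 → 58 → 89  (repeats 89)
883: 883 → 137 → 59 → 106 → 37 → 58 → 89 → 145 → 42 → 20 → 4 → 16 → 37  (repeats 37)
884: 884 → 144 → 33 → 18 → 65 → 61 → 37 → 58 → 89 → 145 → 42 → 20 → 4 → 16 → 37  (repeats 37)
885: 885 → 153 → 35 → 34 → 25 → 29 → 85 → 89 → 145 → 42 → 20 → 4 → 16 → 37 → 58 → 89  (repeats 89)
happy: 881

1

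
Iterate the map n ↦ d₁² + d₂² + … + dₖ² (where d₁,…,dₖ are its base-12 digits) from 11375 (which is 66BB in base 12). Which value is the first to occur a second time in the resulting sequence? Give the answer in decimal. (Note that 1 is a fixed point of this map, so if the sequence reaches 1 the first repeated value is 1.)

11375 = (6,6,11,11)_12 → 6² + 6² + 11² + 11² = 36 + 36 + 121 + 121 = 314
314 = (2,2,2)_12 → 2² + 2² + 2² = 4 + 4 + 4 = 12
12 = (1,0)_12 → 1² + 0² = 1 + 0 = 1  — reached the fixed point 1.
1 → 1, so 1 is the first repeated value.

1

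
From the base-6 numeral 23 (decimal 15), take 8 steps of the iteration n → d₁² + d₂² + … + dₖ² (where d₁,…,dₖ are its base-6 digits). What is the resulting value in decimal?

15 = (2,3)_6 → 2² + 3² = 13
13 = (2,1)_6 → 2² + 1² = 5
5 = (5)_6 → 5² = 25
25 = (4,1)_6 → 4² + 1² = 17
17 = (2,5)_6 → 2² + 5² = 29
29 = (4,5)_6 → 4² + 5² = 41
41 = (1,0,5)_6 → 1² + 0² + 5² = 26
26 = (4,2)_6 → 4² + 2² = 20

20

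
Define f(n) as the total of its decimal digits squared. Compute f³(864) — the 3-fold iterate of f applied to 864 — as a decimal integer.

864 → 8² + 6² + 4² = 116
116 → 1² + 1² + 6² = 38
38 → 3² + 8² = 73

73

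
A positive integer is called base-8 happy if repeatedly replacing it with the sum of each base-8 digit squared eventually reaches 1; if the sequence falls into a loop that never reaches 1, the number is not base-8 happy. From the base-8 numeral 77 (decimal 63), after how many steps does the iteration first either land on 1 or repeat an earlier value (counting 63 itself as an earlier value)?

63 = (7,7)_8 → 7² + 7² = 98
98 = (1,4,2)_8 → 1² + 4² + 2² = 21
21 = (2,5)_8 → 2² + 5² = 29
29 = (3,5)_8 → 3² + 5² = 34
34 = (4,2)_8 → 4² + 2² = 20
20 = (2,4)_8 → 2² + 4² = 20  — 20 repeats.
That took 6 steps.

6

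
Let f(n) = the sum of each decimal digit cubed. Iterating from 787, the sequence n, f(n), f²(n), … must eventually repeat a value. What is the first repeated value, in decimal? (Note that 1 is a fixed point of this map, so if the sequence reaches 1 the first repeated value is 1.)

1

787 → 1198
1198 → 1243
1243 → 100
100 → 1  — reached the fixed point 1.
1 → 1, so 1 is the first repeated value.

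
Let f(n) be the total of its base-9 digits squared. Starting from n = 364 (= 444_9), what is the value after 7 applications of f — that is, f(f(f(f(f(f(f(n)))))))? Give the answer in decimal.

364 = (4,4,4)_9 → 4² + 4² + 4² = 16 + 16 + 16 = 48
48 = (5,3)_9 → 5² + 3² = 25 + 9 = 34
34 = (3,7)_9 → 3² + 7² = 9 + 49 = 58
58 = (6,4)_9 → 6² + 4² = 36 + 16 = 52
52 = (5,7)_9 → 5² + 7² = 25 + 49 = 74
74 = (8,2)_9 → 8² + 2² = 64 + 4 = 68
68 = (7,5)_9 → 7² + 5² = 49 + 25 = 74

74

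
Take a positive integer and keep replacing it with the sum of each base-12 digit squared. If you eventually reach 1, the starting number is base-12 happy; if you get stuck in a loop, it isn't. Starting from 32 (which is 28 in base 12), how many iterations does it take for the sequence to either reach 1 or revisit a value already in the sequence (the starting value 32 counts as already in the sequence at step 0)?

32 = (2,8)_12 → 2² + 8² = 4 + 64 = 68
68 = (5,8)_12 → 5² + 8² = 25 + 64 = 89
89 = (7,5)_12 → 7² + 5² = 49 + 25 = 74
74 = (6,2)_12 → 6² + 2² = 36 + 4 = 40
40 = (3,4)_12 → 3² + 4² = 9 + 16 = 25
25 = (2,1)_12 → 2² + 1² = 4 + 1 = 5
5 = (5)_12 → 5² = 25  — 25 repeats.
That took 7 steps.

7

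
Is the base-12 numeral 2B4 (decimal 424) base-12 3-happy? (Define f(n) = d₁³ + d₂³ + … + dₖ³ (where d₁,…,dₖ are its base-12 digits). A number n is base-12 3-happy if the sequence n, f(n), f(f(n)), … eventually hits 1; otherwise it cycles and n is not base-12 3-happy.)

424 = (2,11,4)_12 → 2³ + 11³ + 4³ = 1403
1403 = (9,8,11)_12 → 9³ + 8³ + 11³ = 2572
2572 = (1,5,10,4)_12 → 1³ + 5³ + 10³ + 4³ = 1190
1190 = (8,3,2)_12 → 8³ + 3³ + 2³ = 547
547 = (3,9,7)_12 → 3³ + 9³ + 7³ = 1099
1099 = (7,7,7)_12 → 7³ + 7³ + 7³ = 1029
1029 = (7,1,9)_12 → 7³ + 1³ + 9³ = 1073
1073 = (7,5,5)_12 → 7³ + 5³ + 5³ = 593
593 = (4,1,5)_12 → 4³ + 1³ + 5³ = 190
190 = (1,3,10)_12 → 1³ + 3³ + 10³ = 1028
1028 = (7,1,8)_12 → 7³ + 1³ + 8³ = 856
856 = (5,11,4)_12 → 5³ + 11³ + 4³ = 1520
1520 = (10,6,8)_12 → 10³ + 6³ + 8³ = 1728
1728 = (1,0,0,0)_12 → 1³ + 0³ + 0³ + 0³ = 1  — reached 1.

base-12 3-happy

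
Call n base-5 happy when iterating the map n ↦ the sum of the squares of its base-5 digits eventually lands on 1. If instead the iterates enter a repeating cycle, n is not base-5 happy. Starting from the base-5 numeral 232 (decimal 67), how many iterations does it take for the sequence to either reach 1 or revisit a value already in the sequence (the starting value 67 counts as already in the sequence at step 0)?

3

67 = (2,3,2)_5 → 2² + 3² + 2² = 17
17 = (3,2)_5 → 3² + 2² = 13
13 = (2,3)_5 → 2² + 3² = 13  — 13 repeats.
That took 3 steps.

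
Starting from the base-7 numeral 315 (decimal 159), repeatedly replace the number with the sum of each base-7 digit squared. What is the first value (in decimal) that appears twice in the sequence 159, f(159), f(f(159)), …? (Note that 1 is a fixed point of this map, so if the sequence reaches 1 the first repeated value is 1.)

159 = (3,1,5)_7 → 3² + 1² + 5² = 35
35 = (5,0)_7 → 5² + 0² = 25
25 = (3,4)_7 → 3² + 4² = 25  — 25 already appeared earlier.

25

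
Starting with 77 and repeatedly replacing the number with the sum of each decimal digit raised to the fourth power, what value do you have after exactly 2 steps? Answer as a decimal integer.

4368

77 → 7⁴ + 7⁴ = 2401 + 2401 = 4802
4802 → 4⁴ + 8⁴ + 0⁴ + 2⁴ = 256 + 4096 + 0 + 16 = 4368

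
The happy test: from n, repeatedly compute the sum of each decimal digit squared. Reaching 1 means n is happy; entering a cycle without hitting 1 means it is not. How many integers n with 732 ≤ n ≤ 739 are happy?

732: 732 → 62 → 40 → 16 → 37 → 58 → 89 → 145 → 42 → 20 → 4 → 16  — not happy
733: 733 → 67 → 85 → 89 → 145 → 42 → 20 → 4 → 16 → 37 → 58 → 89  — not happy
734: 734 → 74 → 65 → 61 → 37 → 58 → 89 → 145 → 42 → 20 → 4 → 16 → 37  — not happy
735: 735 → 83 → 73 → 58 → 89 → 145 → 42 → 20 → 4 → 16 → 37 → 58  — not happy
736: 736 → 94 → 97 → 130 → 10 → 1  — happy
737: 737 → 107 → 50 → 25 → 29 → 85 → 89 → 145 → 42 → 20 → 4 → 16 → 37 → 58 → 89  — not happy
738: 738 → 122 → 9 → 81 → 65 → 61 → 37 → 58 → 89 → 145 → 42 → 20 → 4 → 16 → 37  — not happy
739: 739 → 139 → 91 → 82 → 68 → 100 → 1  — happy
happy: 736, 739

2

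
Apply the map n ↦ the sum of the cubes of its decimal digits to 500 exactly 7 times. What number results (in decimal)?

371

500 → 5³ + 0³ + 0³ = 125 + 0 + 0 = 125
125 → 1³ + 2³ + 5³ = 1 + 8 + 125 = 134
134 → 1³ + 3³ + 4³ = 1 + 27 + 64 = 92
92 → 9³ + 2³ = 729 + 8 = 737
737 → 7³ + 3³ + 7³ = 343 + 27 + 343 = 713
713 → 7³ + 1³ + 3³ = 343 + 1 + 27 = 371
371 → 3³ + 7³ + 1³ = 27 + 343 + 1 = 371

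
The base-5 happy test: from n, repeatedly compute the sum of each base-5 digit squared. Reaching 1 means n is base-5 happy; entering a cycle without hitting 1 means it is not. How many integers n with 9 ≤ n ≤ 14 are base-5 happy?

1

9: 9 → 17 → 13 → 13  — not base-5 happy
10: 10 → 4 → 16 → 10  — not base-5 happy
11: 11 → 5 → 1  — base-5 happy
12: 12 → 8 → 10 → 4 → 16 → 10  — not base-5 happy
13: 13 → 13  — not base-5 happy
14: 14 → 20 → 16 → 10 → 4 → 16  — not base-5 happy
base-5 happy: 11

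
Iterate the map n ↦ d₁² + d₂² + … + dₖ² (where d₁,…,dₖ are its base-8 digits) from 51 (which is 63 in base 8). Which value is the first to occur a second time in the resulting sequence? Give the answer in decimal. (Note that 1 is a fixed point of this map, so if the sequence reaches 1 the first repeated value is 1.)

51 = (6,3)_8 → 45
45 = (5,5)_8 → 50
50 = (6,2)_8 → 40
40 = (5,0)_8 → 25
25 = (3,1)_8 → 10
10 = (1,2)_8 → 5
5 = (5)_8 → 25  — 25 already appeared earlier.

25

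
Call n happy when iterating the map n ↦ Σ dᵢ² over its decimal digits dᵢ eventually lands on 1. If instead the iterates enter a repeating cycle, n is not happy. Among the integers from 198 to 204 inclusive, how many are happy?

1

198: 198 → 146 → 53 → 34 → 25 → 29 → 85 → 89 → 145 → 42 → 20 → 4 → 16 → 37 → 58 → 89  (repeats 89)
199: 199 → 163 → 46 → 52 → 29 → 85 → 89 → 145 → 42 → 20 → 4 → 16 → 37 → 58 → 89  (repeats 89)
200: 200 → 4 → 16 → 37 → 58 → 89 → 145 → 42 → 20 → 4  (repeats 4)
201: 201 → 5 → 25 → 29 → 85 → 89 → 145 → 42 → 20 → 4 → 16 → 37 → 58 → 89  (repeats 89)
202: 202 → 8 → 64 → 52 → 29 → 85 → 89 → 145 → 42 → 20 → 4 → 16 → 37 → 58 → 89  (repeats 89)
203: 203 → 13 → 10 → 1  (reaches 1)
204: 204 → 20 → 4 → 16 → 37 → 58 → 89 → 145 → 42 → 20  (repeats 20)
happy: 203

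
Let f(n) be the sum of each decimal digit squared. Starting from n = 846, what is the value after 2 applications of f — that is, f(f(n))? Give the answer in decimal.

846 → 8² + 4² + 6² = 64 + 16 + 36 = 116
116 → 1² + 1² + 6² = 1 + 1 + 36 = 38

38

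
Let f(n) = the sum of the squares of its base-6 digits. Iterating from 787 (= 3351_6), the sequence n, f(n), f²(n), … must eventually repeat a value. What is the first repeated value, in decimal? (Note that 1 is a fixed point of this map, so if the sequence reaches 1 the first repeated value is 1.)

1

787 = (3,3,5,1)_6 → 3² + 3² + 5² + 1² = 9 + 9 + 25 + 1 = 44
44 = (1,1,2)_6 → 1² + 1² + 2² = 1 + 1 + 4 = 6
6 = (1,0)_6 → 1² + 0² = 1 + 0 = 1  — reached the fixed point 1.
1 → 1, so 1 is the first repeated value.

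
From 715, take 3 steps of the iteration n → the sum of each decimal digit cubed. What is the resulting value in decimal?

730

715 → 7³ + 1³ + 5³ = 343 + 1 + 125 = 469
469 → 4³ + 6³ + 9³ = 64 + 216 + 729 = 1009
1009 → 1³ + 0³ + 0³ + 9³ = 1 + 0 + 0 + 729 = 730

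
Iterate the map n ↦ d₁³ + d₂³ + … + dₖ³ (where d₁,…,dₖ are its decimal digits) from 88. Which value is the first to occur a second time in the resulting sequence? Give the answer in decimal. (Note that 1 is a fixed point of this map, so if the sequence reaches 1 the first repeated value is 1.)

88 → 8³ + 8³ = 512 + 512 = 1024
1024 → 1³ + 0³ + 2³ + 4³ = 1 + 0 + 8 + 64 = 73
73 → 7³ + 3³ = 343 + 27 = 370
370 → 3³ + 7³ + 0³ = 27 + 343 + 0 = 370  — 370 already appeared earlier.

370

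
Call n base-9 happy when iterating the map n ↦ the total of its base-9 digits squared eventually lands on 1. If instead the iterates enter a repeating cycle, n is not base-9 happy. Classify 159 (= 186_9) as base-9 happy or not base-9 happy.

159 = (1,8,6)_9 → 1² + 8² + 6² = 101
101 = (1,2,2)_9 → 1² + 2² + 2² = 9
9 = (1,0)_9 → 1² + 0² = 1  — reached 1.

base-9 happy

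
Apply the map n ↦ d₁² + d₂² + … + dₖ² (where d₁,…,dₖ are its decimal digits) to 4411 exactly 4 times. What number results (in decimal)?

4411 → 4² + 4² + 1² + 1² = 34
34 → 3² + 4² = 25
25 → 2² + 5² = 29
29 → 2² + 9² = 85

85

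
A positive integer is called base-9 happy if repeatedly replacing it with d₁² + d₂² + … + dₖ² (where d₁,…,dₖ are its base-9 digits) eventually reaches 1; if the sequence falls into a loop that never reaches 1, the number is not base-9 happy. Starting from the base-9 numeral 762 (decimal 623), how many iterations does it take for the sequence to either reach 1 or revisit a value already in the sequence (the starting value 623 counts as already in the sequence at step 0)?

623 = (7,6,2)_9 → 7² + 6² + 2² = 89
89 = (1,0,8)_9 → 1² + 0² + 8² = 65
65 = (7,2)_9 → 7² + 2² = 53
53 = (5,8)_9 → 5² + 8² = 89  — 89 repeats.
That took 4 steps.

4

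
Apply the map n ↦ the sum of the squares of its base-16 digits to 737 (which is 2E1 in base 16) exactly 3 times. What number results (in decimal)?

737 = (2,14,1)_16 → 2² + 14² + 1² = 4 + 196 + 1 = 201
201 = (12,9)_16 → 12² + 9² = 144 + 81 = 225
225 = (14,1)_16 → 14² + 1² = 196 + 1 = 197

197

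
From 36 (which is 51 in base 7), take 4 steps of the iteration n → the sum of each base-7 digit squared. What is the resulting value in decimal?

36 = (5,1)_7 → 5² + 1² = 26
26 = (3,5)_7 → 3² + 5² = 34
34 = (4,6)_7 → 4² + 6² = 52
52 = (1,0,3)_7 → 1² + 0² + 3² = 10

10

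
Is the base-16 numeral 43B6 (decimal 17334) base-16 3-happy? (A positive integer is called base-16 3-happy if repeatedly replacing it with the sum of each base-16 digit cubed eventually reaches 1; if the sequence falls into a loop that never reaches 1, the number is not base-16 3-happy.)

not base-16 3-happy

17334 = (4,3,11,6)_16 → 1638
1638 = (6,6,6)_16 → 648
648 = (2,8,8)_16 → 1032
1032 = (4,0,8)_16 → 576
576 = (2,4,0)_16 → 72
72 = (4,8)_16 → 576  — 576 already seen; the sequence cycles without reaching 1.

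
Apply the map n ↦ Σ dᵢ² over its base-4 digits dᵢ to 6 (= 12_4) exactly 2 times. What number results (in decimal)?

2

6 = (1,2)_4 → 1² + 2² = 1 + 4 = 5
5 = (1,1)_4 → 1² + 1² = 1 + 1 = 2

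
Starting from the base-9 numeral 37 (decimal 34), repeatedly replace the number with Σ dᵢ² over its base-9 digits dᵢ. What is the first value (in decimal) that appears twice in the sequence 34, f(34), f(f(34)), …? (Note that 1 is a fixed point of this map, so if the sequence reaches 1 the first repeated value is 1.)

74

34 = (3,7)_9 → 3² + 7² = 58
58 = (6,4)_9 → 6² + 4² = 52
52 = (5,7)_9 → 5² + 7² = 74
74 = (8,2)_9 → 8² + 2² = 68
68 = (7,5)_9 → 7² + 5² = 74  — 74 already appeared earlier.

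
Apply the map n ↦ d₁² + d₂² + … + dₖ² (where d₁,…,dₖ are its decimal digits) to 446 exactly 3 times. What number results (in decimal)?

1

446 → 4² + 4² + 6² = 16 + 16 + 36 = 68
68 → 6² + 8² = 36 + 64 = 100
100 → 1² + 0² + 0² = 1 + 0 + 0 = 1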